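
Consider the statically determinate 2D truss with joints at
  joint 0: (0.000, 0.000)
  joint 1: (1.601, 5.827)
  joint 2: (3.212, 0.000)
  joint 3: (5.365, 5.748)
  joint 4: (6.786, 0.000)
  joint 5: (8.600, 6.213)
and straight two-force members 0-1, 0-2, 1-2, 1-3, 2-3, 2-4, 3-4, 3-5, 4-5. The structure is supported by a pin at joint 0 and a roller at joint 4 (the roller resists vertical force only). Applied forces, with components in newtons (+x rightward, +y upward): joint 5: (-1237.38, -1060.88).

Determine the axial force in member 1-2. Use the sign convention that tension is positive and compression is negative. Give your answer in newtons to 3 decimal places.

891.424

N=6 nodes, M=9 members, R=3 reactions → 2N=12, M+R=12
member 0 (0-1): L=6.0429, (cx,cy)=(0.2649,0.9643)
member 1 (0-2): L=3.2120, (cx,cy)=(1.0000,0.0000)
member 2 (1-2): L=6.0456, (cx,cy)=(0.2665,-0.9638)
member 3 (1-3): L=3.7648, (cx,cy)=(0.9998,-0.0210)
member 4 (2-3): L=6.1380, (cx,cy)=(0.3508,0.9365)
member 5 (2-4): L=3.5740, (cx,cy)=(1.0000,0.0000)
member 6 (3-4): L=5.9210, (cx,cy)=(0.2400,-0.9708)
member 7 (3-5): L=3.2682, (cx,cy)=(0.9898,0.1423)
member 8 (4-5): L=6.4724, (cx,cy)=(0.2803,0.9599)
solve A·x = −loads:
  F[0-1] = -880.7824 N (compression)
  F[0-2] = -1004.0279 N (compression)
  F[1-2] = +891.4237 N (tension)
  F[1-3] = -470.9978 N (compression)
  F[2-3] = -917.4858 N (compression)
  F[2-4] = -444.6628 N (compression)
  F[3-4] = +731.5067 N (tension)
  F[3-5] = -978.2244 N (compression)
  F[4-5] = -960.1823 N (compression)
  Rx@0 = +1237.3800 N
  Ry@0 = +849.3082 N
  Ry@4 = +211.5718 N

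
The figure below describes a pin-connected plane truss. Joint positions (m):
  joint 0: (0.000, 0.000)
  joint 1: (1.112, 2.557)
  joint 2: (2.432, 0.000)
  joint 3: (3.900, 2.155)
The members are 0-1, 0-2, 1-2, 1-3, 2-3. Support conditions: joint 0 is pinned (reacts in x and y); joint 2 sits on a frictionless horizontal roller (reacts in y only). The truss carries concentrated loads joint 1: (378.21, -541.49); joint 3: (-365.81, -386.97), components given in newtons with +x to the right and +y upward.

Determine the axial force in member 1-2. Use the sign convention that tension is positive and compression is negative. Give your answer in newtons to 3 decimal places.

-609.123

N=4 nodes, M=5 members, R=3 reactions → 2N=8, M+R=8
member 0 (0-1): L=2.7883, (cx,cy)=(0.3988,0.9170)
member 1 (0-2): L=2.4320, (cx,cy)=(1.0000,0.0000)
member 2 (1-2): L=2.8776, (cx,cy)=(0.4587,-0.8886)
member 3 (1-3): L=2.8168, (cx,cy)=(0.9898,-0.1427)
member 4 (2-3): L=2.6075, (cx,cy)=(0.5630,0.8265)
solve A·x = −loads:
  F[0-1] = +14.3786 N (tension)
  F[0-2] = +6.6657 N (tension)
  F[1-2] = -609.1230 N (compression)
  F[1-3] = -94.0251 N (compression)
  F[2-3] = -484.4607 N (compression)
  Rx@0 = -12.4000 N
  Ry@0 = -13.1857 N
  Ry@2 = +941.6457 N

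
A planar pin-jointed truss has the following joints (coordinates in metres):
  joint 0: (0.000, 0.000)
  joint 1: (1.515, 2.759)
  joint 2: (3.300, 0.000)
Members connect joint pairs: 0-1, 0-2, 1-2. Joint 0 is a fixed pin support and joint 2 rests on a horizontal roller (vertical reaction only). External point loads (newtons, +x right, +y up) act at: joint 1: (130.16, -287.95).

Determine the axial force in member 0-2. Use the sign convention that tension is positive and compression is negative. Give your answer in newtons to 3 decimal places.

N=3 nodes, M=3 members, R=3 reactions → 2N=6, M+R=6
member 0 (0-1): L=3.1476, (cx,cy)=(0.4813,0.8765)
member 1 (0-2): L=3.3000, (cx,cy)=(1.0000,0.0000)
member 2 (1-2): L=3.2861, (cx,cy)=(0.5432,-0.8396)
solve A·x = −loads:
  F[0-1] = -53.5434 N (compression)
  F[0-2] = +155.9315 N (tension)
  F[1-2] = -287.0606 N (compression)
  Rx@0 = -130.1600 N
  Ry@0 = +46.9331 N
  Ry@2 = +241.0169 N

155.932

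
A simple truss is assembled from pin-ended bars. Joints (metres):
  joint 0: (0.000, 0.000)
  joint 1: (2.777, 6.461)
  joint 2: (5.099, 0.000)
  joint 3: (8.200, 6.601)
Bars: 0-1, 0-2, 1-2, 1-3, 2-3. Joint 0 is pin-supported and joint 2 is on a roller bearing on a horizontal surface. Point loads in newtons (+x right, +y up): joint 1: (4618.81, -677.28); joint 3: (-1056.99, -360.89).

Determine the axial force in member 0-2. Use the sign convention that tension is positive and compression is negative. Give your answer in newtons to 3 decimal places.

N=4 nodes, M=5 members, R=3 reactions → 2N=8, M+R=8
member 0 (0-1): L=7.0325, (cx,cy)=(0.3949,0.9187)
member 1 (0-2): L=5.0990, (cx,cy)=(1.0000,0.0000)
member 2 (1-2): L=6.8656, (cx,cy)=(0.3382,-0.9411)
member 3 (1-3): L=5.4248, (cx,cy)=(0.9997,0.0258)
member 4 (2-3): L=7.2931, (cx,cy)=(0.4252,0.9051)
solve A·x = −loads:
  F[0-1] = +4784.0437 N (tension)
  F[0-2] = +1672.6962 N (tension)
  F[1-2] = -5414.8181 N (compression)
  F[1-3] = -898.6463 N (compression)
  F[2-3] = -373.1055 N (compression)
  Rx@0 = -3561.8200 N
  Ry@0 = -4395.2571 N
  Ry@2 = +5433.4271 N

1672.696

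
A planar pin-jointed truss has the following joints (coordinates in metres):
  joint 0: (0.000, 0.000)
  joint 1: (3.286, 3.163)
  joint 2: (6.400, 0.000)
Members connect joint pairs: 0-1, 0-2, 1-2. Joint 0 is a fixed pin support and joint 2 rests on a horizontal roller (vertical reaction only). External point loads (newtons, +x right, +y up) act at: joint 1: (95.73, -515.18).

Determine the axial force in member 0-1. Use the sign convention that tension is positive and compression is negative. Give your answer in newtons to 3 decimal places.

-293.233

N=3 nodes, M=3 members, R=3 reactions → 2N=6, M+R=6
member 0 (0-1): L=4.5610, (cx,cy)=(0.7205,0.6935)
member 1 (0-2): L=6.4000, (cx,cy)=(1.0000,0.0000)
member 2 (1-2): L=4.4386, (cx,cy)=(0.7016,-0.7126)
solve A·x = −loads:
  F[0-1] = -293.2335 N (compression)
  F[0-2] = +306.9936 N (tension)
  F[1-2] = -437.5837 N (compression)
  Rx@0 = -95.7300 N
  Ry@0 = +203.3557 N
  Ry@2 = +311.8243 N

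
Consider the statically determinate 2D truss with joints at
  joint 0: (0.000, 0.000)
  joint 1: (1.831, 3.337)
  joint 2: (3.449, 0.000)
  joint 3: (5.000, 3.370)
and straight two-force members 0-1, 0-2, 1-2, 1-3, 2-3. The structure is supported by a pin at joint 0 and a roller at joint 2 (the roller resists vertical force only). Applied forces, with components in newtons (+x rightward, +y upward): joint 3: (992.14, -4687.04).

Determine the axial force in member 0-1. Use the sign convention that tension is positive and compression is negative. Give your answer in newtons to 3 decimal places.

3509.938

N=4 nodes, M=5 members, R=3 reactions → 2N=8, M+R=8
member 0 (0-1): L=3.8063, (cx,cy)=(0.4810,0.8767)
member 1 (0-2): L=3.4490, (cx,cy)=(1.0000,0.0000)
member 2 (1-2): L=3.7086, (cx,cy)=(0.4363,-0.8998)
member 3 (1-3): L=3.1692, (cx,cy)=(0.9999,0.0104)
member 4 (2-3): L=3.7098, (cx,cy)=(0.4181,0.9084)
solve A·x = −loads:
  F[0-1] = +3509.9382 N (tension)
  F[0-2] = -696.2845 N (compression)
  F[1-2] = -3383.1710 N (compression)
  F[1-3] = +3164.6287 N (tension)
  F[2-3] = -5195.8919 N (compression)
  Rx@0 = -992.1400 N
  Ry@0 = -3077.1559 N
  Ry@2 = +7764.1959 N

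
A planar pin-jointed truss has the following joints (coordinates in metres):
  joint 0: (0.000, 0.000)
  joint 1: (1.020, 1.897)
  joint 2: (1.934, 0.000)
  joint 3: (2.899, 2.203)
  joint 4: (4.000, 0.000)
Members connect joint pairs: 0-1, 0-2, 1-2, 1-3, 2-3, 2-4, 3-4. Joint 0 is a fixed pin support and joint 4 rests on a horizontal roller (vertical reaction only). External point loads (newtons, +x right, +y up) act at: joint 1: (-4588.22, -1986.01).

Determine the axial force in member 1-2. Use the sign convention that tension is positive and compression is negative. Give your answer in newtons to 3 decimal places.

N=5 nodes, M=7 members, R=3 reactions → 2N=10, M+R=10
member 0 (0-1): L=2.1538, (cx,cy)=(0.4736,0.8808)
member 1 (0-2): L=1.9340, (cx,cy)=(1.0000,0.0000)
member 2 (1-2): L=2.1057, (cx,cy)=(0.4341,-0.9009)
member 3 (1-3): L=1.9038, (cx,cy)=(0.9870,0.1607)
member 4 (2-3): L=2.4051, (cx,cy)=(0.4012,0.9160)
member 5 (2-4): L=2.0660, (cx,cy)=(1.0000,0.0000)
member 6 (3-4): L=2.4628, (cx,cy)=(0.4471,-0.8945)
solve A·x = −loads:
  F[0-1] = -4150.4665 N (compression)
  F[0-2] = -2622.6683 N (compression)
  F[1-2] = +2157.9857 N (tension)
  F[1-3] = +1708.1872 N (tension)
  F[2-3] = -2122.4318 N (compression)
  F[2-4] = -834.3865 N (compression)
  F[3-4] = +1866.4227 N (tension)
  Rx@0 = +4588.2200 N
  Ry@0 = +3655.5408 N
  Ry@4 = -1669.5308 N

2157.986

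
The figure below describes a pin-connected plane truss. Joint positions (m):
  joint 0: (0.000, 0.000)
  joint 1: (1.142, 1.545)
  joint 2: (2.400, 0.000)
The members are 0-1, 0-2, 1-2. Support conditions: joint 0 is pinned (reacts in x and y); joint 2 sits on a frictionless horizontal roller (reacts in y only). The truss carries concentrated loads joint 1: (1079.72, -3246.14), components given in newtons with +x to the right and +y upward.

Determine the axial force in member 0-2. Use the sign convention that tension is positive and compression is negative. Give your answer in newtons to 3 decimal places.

1823.645

N=3 nodes, M=3 members, R=3 reactions → 2N=6, M+R=6
member 0 (0-1): L=1.9212, (cx,cy)=(0.5944,0.8042)
member 1 (0-2): L=2.4000, (cx,cy)=(1.0000,0.0000)
member 2 (1-2): L=1.9924, (cx,cy)=(0.6314,-0.7755)
solve A·x = −loads:
  F[0-1] = -1251.5444 N (compression)
  F[0-2] = +1823.6451 N (tension)
  F[1-2] = -2888.2346 N (compression)
  Rx@0 = -1079.7200 N
  Ry@0 = +1006.4486 N
  Ry@2 = +2239.6914 N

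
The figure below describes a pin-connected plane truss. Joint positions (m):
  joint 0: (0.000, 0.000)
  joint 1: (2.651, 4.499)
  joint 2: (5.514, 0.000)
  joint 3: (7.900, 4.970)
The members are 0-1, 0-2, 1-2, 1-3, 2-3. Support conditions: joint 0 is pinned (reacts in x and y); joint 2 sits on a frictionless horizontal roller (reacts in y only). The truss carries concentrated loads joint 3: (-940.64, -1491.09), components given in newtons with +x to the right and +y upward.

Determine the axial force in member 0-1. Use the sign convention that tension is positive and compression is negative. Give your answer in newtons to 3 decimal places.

-235.178

N=4 nodes, M=5 members, R=3 reactions → 2N=8, M+R=8
member 0 (0-1): L=5.2220, (cx,cy)=(0.5077,0.8616)
member 1 (0-2): L=5.5140, (cx,cy)=(1.0000,0.0000)
member 2 (1-2): L=5.3327, (cx,cy)=(0.5369,-0.8437)
member 3 (1-3): L=5.2701, (cx,cy)=(0.9960,0.0894)
member 4 (2-3): L=5.5131, (cx,cy)=(0.4328,0.9015)
solve A·x = −loads:
  F[0-1] = -235.1780 N (compression)
  F[0-2] = -821.2485 N (compression)
  F[1-2] = +215.1804 N (tension)
  F[1-3] = -235.8604 N (compression)
  F[2-3] = -1630.6369 N (compression)
  Rx@0 = +940.6400 N
  Ry@0 = +202.6188 N
  Ry@2 = +1288.4712 N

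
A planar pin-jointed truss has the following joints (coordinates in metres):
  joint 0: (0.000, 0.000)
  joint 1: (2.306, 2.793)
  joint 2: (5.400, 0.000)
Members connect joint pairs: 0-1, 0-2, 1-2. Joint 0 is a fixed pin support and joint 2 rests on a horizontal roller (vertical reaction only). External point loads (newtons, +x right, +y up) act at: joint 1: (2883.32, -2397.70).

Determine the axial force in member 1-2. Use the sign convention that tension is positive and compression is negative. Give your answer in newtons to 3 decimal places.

N=3 nodes, M=3 members, R=3 reactions → 2N=6, M+R=6
member 0 (0-1): L=3.6219, (cx,cy)=(0.6367,0.7711)
member 1 (0-2): L=5.4000, (cx,cy)=(1.0000,0.0000)
member 2 (1-2): L=4.1682, (cx,cy)=(0.7423,-0.6701)
solve A·x = −loads:
  F[0-1] = +152.4042 N (tension)
  F[0-2] = +2786.2881 N (tension)
  F[1-2] = -3753.6319 N (compression)
  Rx@0 = -2883.3200 N
  Ry@0 = -117.5239 N
  Ry@2 = +2515.2239 N

-3753.632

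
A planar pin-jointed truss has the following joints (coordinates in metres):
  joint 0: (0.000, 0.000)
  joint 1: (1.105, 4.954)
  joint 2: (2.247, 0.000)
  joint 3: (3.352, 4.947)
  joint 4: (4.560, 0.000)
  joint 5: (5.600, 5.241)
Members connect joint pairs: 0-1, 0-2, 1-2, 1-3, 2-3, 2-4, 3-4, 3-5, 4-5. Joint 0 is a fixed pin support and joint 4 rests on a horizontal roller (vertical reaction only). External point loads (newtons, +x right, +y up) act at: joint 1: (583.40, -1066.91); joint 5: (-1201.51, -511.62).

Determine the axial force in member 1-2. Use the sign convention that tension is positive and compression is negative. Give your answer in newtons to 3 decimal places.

N=6 nodes, M=9 members, R=3 reactions → 2N=12, M+R=12
member 0 (0-1): L=5.0757, (cx,cy)=(0.2177,0.9760)
member 1 (0-2): L=2.2470, (cx,cy)=(1.0000,0.0000)
member 2 (1-2): L=5.0839, (cx,cy)=(0.2246,-0.9744)
member 3 (1-3): L=2.2470, (cx,cy)=(1.0000,-0.0031)
member 4 (2-3): L=5.0689, (cx,cy)=(0.2180,0.9759)
member 5 (2-4): L=2.3130, (cx,cy)=(1.0000,0.0000)
member 6 (3-4): L=5.0924, (cx,cy)=(0.2372,-0.9715)
member 7 (3-5): L=2.2671, (cx,cy)=(0.9916,0.1297)
member 8 (4-5): L=5.3432, (cx,cy)=(0.1946,0.9809)
solve A·x = −loads:
  F[0-1] = -1474.1824 N (compression)
  F[0-2] = -297.1772 N (compression)
  F[1-2] = +384.8358 N (tension)
  F[1-3] = -990.7831 N (compression)
  F[2-3] = -384.2421 N (compression)
  F[2-4] = -126.9686 N (compression)
  F[3-4] = +230.8103 N (tension)
  F[3-5] = -1138.9107 N (compression)
  F[4-5] = -371.0236 N (compression)
  Rx@0 = +618.1100 N
  Ry@0 = +1438.8245 N
  Ry@4 = +139.7055 N

384.836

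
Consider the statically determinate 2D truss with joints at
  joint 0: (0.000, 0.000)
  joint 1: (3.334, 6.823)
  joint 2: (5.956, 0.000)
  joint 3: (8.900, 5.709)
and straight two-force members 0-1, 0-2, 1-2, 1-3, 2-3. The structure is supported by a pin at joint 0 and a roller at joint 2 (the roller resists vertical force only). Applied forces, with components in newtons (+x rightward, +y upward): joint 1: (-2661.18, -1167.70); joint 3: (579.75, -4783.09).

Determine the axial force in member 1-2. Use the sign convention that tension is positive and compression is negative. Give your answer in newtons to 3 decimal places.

N=4 nodes, M=5 members, R=3 reactions → 2N=8, M+R=8
member 0 (0-1): L=7.5940, (cx,cy)=(0.4390,0.8985)
member 1 (0-2): L=5.9560, (cx,cy)=(1.0000,0.0000)
member 2 (1-2): L=7.3095, (cx,cy)=(0.3587,-0.9334)
member 3 (1-3): L=5.6764, (cx,cy)=(0.9806,-0.1963)
member 4 (2-3): L=6.4234, (cx,cy)=(0.4583,0.8888)
solve A·x = −loads:
  F[0-1] = -715.2899 N (compression)
  F[0-2] = -1767.3958 N (compression)
  F[1-2] = -1154.5225 N (compression)
  F[1-3] = +2816.0504 N (tension)
  F[2-3] = -4759.7997 N (compression)
  Rx@0 = +2081.4300 N
  Ry@0 = +642.6680 N
  Ry@2 = +5308.1220 N

-1154.522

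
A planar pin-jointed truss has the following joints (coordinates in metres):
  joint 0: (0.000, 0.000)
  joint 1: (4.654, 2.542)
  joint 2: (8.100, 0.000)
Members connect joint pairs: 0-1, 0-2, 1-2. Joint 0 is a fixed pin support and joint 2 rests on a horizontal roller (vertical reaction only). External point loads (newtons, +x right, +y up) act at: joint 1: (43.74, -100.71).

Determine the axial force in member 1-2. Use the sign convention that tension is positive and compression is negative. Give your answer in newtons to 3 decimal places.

-120.600

N=3 nodes, M=3 members, R=3 reactions → 2N=6, M+R=6
member 0 (0-1): L=5.3030, (cx,cy)=(0.8776,0.4794)
member 1 (0-2): L=8.1000, (cx,cy)=(1.0000,0.0000)
member 2 (1-2): L=4.2821, (cx,cy)=(0.8047,-0.5936)
solve A·x = −loads:
  F[0-1] = -60.7452 N (compression)
  F[0-2] = +97.0513 N (tension)
  F[1-2] = -120.5998 N (compression)
  Rx@0 = -43.7400 N
  Ry@0 = +29.1185 N
  Ry@2 = +71.5915 N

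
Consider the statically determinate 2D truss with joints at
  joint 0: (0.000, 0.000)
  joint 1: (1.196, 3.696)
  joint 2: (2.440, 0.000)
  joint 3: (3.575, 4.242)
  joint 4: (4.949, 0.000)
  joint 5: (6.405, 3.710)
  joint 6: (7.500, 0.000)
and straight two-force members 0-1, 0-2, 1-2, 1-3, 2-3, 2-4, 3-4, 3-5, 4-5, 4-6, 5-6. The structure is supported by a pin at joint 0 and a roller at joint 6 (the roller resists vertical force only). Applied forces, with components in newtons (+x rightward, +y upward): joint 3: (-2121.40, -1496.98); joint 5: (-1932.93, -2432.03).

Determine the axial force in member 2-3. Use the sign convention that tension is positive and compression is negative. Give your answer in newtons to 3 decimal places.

N=7 nodes, M=11 members, R=3 reactions → 2N=14, M+R=14
member 0 (0-1): L=3.8847, (cx,cy)=(0.3079,0.9514)
member 1 (0-2): L=2.4400, (cx,cy)=(1.0000,0.0000)
member 2 (1-2): L=3.8997, (cx,cy)=(0.3190,-0.9478)
member 3 (1-3): L=2.4409, (cx,cy)=(0.9747,0.2237)
member 4 (2-3): L=4.3912, (cx,cy)=(0.2585,0.9660)
member 5 (2-4): L=2.5090, (cx,cy)=(1.0000,0.0000)
member 6 (3-4): L=4.4590, (cx,cy)=(0.3081,-0.9513)
member 7 (3-5): L=2.8796, (cx,cy)=(0.9828,-0.1847)
member 8 (4-5): L=3.9855, (cx,cy)=(0.3653,0.9309)
member 9 (4-6): L=2.5510, (cx,cy)=(1.0000,0.0000)
member 10 (5-6): L=3.8682, (cx,cy)=(0.2831,-0.9591)
solve A·x = −loads:
  F[0-1] = -3462.7108 N (compression)
  F[0-2] = -2988.2475 N (compression)
  F[1-2] = +2987.2046 N (tension)
  F[1-3] = -2071.4801 N (compression)
  F[2-3] = -2930.7301 N (compression)
  F[2-4] = -1277.8345 N (compression)
  F[3-4] = +2149.8266 N (tension)
  F[3-5] = -1340.6270 N (compression)
  F[4-5] = -2197.0795 N (compression)
  F[4-6] = +187.2699 N (tension)
  F[5-6] = -661.5534 N (compression)
  Rx@0 = +4054.3300 N
  Ry@0 = +3294.5158 N
  Ry@6 = +634.4942 N

-2930.730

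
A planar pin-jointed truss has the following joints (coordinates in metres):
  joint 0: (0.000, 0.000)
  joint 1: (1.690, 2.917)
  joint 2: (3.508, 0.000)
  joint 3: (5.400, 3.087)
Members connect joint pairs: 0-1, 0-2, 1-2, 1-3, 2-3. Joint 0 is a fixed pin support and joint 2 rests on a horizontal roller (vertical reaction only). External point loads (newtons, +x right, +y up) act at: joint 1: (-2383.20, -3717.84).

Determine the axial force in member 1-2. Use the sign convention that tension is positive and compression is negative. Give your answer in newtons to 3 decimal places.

224.594

N=4 nodes, M=5 members, R=3 reactions → 2N=8, M+R=8
member 0 (0-1): L=3.3712, (cx,cy)=(0.5013,0.8653)
member 1 (0-2): L=3.5080, (cx,cy)=(1.0000,0.0000)
member 2 (1-2): L=3.4372, (cx,cy)=(0.5289,-0.8487)
member 3 (1-3): L=3.7139, (cx,cy)=(0.9990,0.0458)
member 4 (2-3): L=3.6207, (cx,cy)=(0.5226,0.8526)
solve A·x = −loads:
  F[0-1] = -4517.0216 N (compression)
  F[0-2] = -118.7937 N (compression)
  F[1-2] = +224.5940 N (tension)
  F[1-3] = +0.0000 N (tension)
  F[2-3] = -0.0000 N (compression)
  Rx@0 = +2383.2000 N
  Ry@0 = +3908.4457 N
  Ry@2 = -190.6057 N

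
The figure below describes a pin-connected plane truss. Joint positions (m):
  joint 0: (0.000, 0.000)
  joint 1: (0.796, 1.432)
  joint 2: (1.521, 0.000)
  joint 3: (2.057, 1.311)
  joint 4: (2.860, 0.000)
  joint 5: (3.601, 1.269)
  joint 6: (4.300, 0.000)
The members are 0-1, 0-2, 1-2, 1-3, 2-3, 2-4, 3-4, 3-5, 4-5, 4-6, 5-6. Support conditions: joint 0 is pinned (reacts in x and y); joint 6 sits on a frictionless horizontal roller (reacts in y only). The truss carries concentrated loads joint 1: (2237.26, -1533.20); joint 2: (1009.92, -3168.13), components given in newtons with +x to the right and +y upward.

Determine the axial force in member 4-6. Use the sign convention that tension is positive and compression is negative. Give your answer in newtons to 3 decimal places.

N=7 nodes, M=11 members, R=3 reactions → 2N=14, M+R=14
member 0 (0-1): L=1.6384, (cx,cy)=(0.4859,0.8740)
member 1 (0-2): L=1.5210, (cx,cy)=(1.0000,0.0000)
member 2 (1-2): L=1.6051, (cx,cy)=(0.4517,-0.8922)
member 3 (1-3): L=1.2668, (cx,cy)=(0.9954,-0.0955)
member 4 (2-3): L=1.4163, (cx,cy)=(0.3784,0.9256)
member 5 (2-4): L=1.3390, (cx,cy)=(1.0000,0.0000)
member 6 (3-4): L=1.5374, (cx,cy)=(0.5223,-0.8528)
member 7 (3-5): L=1.5446, (cx,cy)=(0.9996,-0.0272)
member 8 (4-5): L=1.4695, (cx,cy)=(0.5043,0.8636)
member 9 (4-6): L=1.4400, (cx,cy)=(1.0000,0.0000)
member 10 (5-6): L=1.4488, (cx,cy)=(0.4825,-0.8759)
solve A·x = −loads:
  F[0-1] = -2919.5576 N (compression)
  F[0-2] = +4665.6477 N (tension)
  F[1-2] = +1613.2829 N (tension)
  F[1-3] = -4404.5760 N (compression)
  F[2-3] = +1867.7124 N (tension)
  F[2-4] = +3677.6197 N (tension)
  F[3-4] = -2444.0914 N (compression)
  F[3-5] = -2401.9149 N (compression)
  F[4-5] = +2413.5079 N (tension)
  F[4-6] = +1184.0111 N (tension)
  F[5-6] = -2454.0358 N (compression)
  Rx@0 = -3247.1800 N
  Ry@0 = +2551.8162 N
  Ry@6 = +2149.5138 N

1184.011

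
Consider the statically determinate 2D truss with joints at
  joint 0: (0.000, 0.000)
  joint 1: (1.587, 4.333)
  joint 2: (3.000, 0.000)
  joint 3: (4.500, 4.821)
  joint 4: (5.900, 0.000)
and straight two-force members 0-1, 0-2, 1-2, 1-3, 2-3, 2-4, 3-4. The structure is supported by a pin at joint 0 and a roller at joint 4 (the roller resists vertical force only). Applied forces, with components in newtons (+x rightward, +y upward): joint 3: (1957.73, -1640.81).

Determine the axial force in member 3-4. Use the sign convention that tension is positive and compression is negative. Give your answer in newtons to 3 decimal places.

-2968.949

N=5 nodes, M=7 members, R=3 reactions → 2N=10, M+R=10
member 0 (0-1): L=4.6145, (cx,cy)=(0.3439,0.9390)
member 1 (0-2): L=3.0000, (cx,cy)=(1.0000,0.0000)
member 2 (1-2): L=4.5576, (cx,cy)=(0.3100,-0.9507)
member 3 (1-3): L=2.9536, (cx,cy)=(0.9863,0.1652)
member 4 (2-3): L=5.0490, (cx,cy)=(0.2971,0.9548)
member 5 (2-4): L=2.9000, (cx,cy)=(1.0000,0.0000)
member 6 (3-4): L=5.0202, (cx,cy)=(0.2789,-0.9603)
solve A·x = −loads:
  F[0-1] = +1288.9808 N (tension)
  F[0-2] = +1514.4274 N (tension)
  F[1-2] = -1133.0703 N (compression)
  F[1-3] = +805.6652 N (tension)
  F[2-3] = +1128.1769 N (tension)
  F[2-4] = +827.9668 N (tension)
  F[3-4] = -2968.9492 N (compression)
  Rx@0 = -1957.7300 N
  Ry@0 = -1210.3529 N
  Ry@4 = +2851.1629 N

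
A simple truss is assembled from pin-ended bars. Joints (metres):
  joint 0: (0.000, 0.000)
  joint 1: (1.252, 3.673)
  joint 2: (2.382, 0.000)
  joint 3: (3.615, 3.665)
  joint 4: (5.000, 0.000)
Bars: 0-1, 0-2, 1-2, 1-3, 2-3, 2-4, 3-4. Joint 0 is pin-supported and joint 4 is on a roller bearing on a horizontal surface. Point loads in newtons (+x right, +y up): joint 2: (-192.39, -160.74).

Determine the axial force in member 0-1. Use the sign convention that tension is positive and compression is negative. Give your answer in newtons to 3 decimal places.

N=5 nodes, M=7 members, R=3 reactions → 2N=10, M+R=10
member 0 (0-1): L=3.8805, (cx,cy)=(0.3226,0.9465)
member 1 (0-2): L=2.3820, (cx,cy)=(1.0000,0.0000)
member 2 (1-2): L=3.8429, (cx,cy)=(0.2940,-0.9558)
member 3 (1-3): L=2.3630, (cx,cy)=(1.0000,-0.0034)
member 4 (2-3): L=3.8668, (cx,cy)=(0.3189,0.9478)
member 5 (2-4): L=2.6180, (cx,cy)=(1.0000,0.0000)
member 6 (3-4): L=3.9180, (cx,cy)=(0.3535,-0.9354)
solve A·x = −loads:
  F[0-1] = -88.9186 N (compression)
  F[0-2] = -163.7016 N (compression)
  F[1-2] = +88.2500 N (tension)
  F[1-3] = -54.6386 N (compression)
  F[2-3] = +80.5988 N (tension)
  F[2-4] = +28.9382 N (tension)
  F[3-4] = -81.8620 N (compression)
  Rx@0 = +192.3900 N
  Ry@0 = +84.1635 N
  Ry@4 = +76.5765 N

-88.919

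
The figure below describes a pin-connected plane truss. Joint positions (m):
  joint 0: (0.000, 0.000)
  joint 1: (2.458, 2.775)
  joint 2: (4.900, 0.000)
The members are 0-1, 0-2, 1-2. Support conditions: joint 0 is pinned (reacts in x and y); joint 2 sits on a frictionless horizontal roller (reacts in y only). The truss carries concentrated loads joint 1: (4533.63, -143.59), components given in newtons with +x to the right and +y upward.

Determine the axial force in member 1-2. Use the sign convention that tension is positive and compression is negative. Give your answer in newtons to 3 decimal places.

-3516.047

N=3 nodes, M=3 members, R=3 reactions → 2N=6, M+R=6
member 0 (0-1): L=3.7071, (cx,cy)=(0.6631,0.7486)
member 1 (0-2): L=4.9000, (cx,cy)=(1.0000,0.0000)
member 2 (1-2): L=3.6965, (cx,cy)=(0.6606,-0.7507)
solve A·x = −loads:
  F[0-1] = +3334.3008 N (tension)
  F[0-2] = +2322.7991 N (tension)
  F[1-2] = -3516.0475 N (compression)
  Rx@0 = -4533.6300 N
  Ry@0 = -2495.9544 N
  Ry@2 = +2639.5444 N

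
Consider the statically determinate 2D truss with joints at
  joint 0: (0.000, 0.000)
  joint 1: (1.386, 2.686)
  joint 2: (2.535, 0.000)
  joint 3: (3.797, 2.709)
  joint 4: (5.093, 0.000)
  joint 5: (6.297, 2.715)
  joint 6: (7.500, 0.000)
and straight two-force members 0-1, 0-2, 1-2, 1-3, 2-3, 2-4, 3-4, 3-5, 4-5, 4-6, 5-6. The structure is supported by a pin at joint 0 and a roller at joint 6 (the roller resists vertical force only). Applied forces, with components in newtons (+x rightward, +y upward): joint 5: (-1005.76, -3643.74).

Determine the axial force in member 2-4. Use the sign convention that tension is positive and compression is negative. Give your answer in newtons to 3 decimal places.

N=7 nodes, M=11 members, R=3 reactions → 2N=14, M+R=14
member 0 (0-1): L=3.0225, (cx,cy)=(0.4586,0.8887)
member 1 (0-2): L=2.5350, (cx,cy)=(1.0000,0.0000)
member 2 (1-2): L=2.9214, (cx,cy)=(0.3933,-0.9194)
member 3 (1-3): L=2.4111, (cx,cy)=(1.0000,0.0095)
member 4 (2-3): L=2.9885, (cx,cy)=(0.4223,0.9065)
member 5 (2-4): L=2.5580, (cx,cy)=(1.0000,0.0000)
member 6 (3-4): L=3.0030, (cx,cy)=(0.4316,-0.9021)
member 7 (3-5): L=2.5000, (cx,cy)=(1.0000,0.0024)
member 8 (4-5): L=2.9700, (cx,cy)=(0.4054,0.9141)
member 9 (4-6): L=2.4070, (cx,cy)=(1.0000,0.0000)
member 10 (5-6): L=2.9696, (cx,cy)=(0.4051,-0.9143)
solve A·x = −loads:
  F[0-1] = -1067.3785 N (compression)
  F[0-2] = -516.3044 N (compression)
  F[1-2] = +1022.4332 N (tension)
  F[1-3] = -891.6187 N (compression)
  F[2-3] = -1037.0347 N (compression)
  F[2-4] = +323.7381 N (tension)
  F[3-4] = +1046.7612 N (tension)
  F[3-5] = -1781.2451 N (compression)
  F[4-5] = -1032.9506 N (compression)
  F[4-6] = +1194.2263 N (tension)
  F[5-6] = -2947.9271 N (compression)
  Rx@0 = +1005.7600 N
  Ry@0 = +948.5410 N
  Ry@6 = +2695.1990 N

323.738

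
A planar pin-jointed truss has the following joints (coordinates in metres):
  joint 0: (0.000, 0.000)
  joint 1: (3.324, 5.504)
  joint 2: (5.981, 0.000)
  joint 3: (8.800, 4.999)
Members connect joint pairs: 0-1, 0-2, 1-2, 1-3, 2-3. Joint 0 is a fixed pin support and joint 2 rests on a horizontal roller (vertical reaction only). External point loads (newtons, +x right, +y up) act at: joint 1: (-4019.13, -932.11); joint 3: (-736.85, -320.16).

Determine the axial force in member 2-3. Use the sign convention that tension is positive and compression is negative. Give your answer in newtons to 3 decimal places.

-423.543

N=4 nodes, M=5 members, R=3 reactions → 2N=8, M+R=8
member 0 (0-1): L=6.4299, (cx,cy)=(0.5170,0.8560)
member 1 (0-2): L=5.9810, (cx,cy)=(1.0000,0.0000)
member 2 (1-2): L=6.1118, (cx,cy)=(0.4347,-0.9006)
member 3 (1-3): L=5.4992, (cx,cy)=(0.9958,-0.0918)
member 4 (2-3): L=5.7391, (cx,cy)=(0.4912,0.8710)
solve A·x = −loads:
  F[0-1] = -5347.6695 N (compression)
  F[0-2] = -1991.4289 N (compression)
  F[1-2] = +4102.2344 N (tension)
  F[1-3] = -531.0513 N (compression)
  F[2-3] = -423.5432 N (compression)
  Rx@0 = +4755.9800 N
  Ry@0 = +4577.6442 N
  Ry@2 = -3325.3742 N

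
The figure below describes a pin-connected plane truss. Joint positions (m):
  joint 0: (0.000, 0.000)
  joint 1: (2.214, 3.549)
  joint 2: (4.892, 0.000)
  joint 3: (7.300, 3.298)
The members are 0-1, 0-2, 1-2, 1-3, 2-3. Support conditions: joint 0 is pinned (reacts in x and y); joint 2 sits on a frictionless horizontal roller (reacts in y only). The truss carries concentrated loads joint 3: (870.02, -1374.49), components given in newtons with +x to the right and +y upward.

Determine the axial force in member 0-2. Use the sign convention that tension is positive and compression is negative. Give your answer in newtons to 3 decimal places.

82.049

N=4 nodes, M=5 members, R=3 reactions → 2N=8, M+R=8
member 0 (0-1): L=4.1830, (cx,cy)=(0.5293,0.8484)
member 1 (0-2): L=4.8920, (cx,cy)=(1.0000,0.0000)
member 2 (1-2): L=4.4460, (cx,cy)=(0.6023,-0.7982)
member 3 (1-3): L=5.0922, (cx,cy)=(0.9988,-0.0493)
member 4 (2-3): L=4.0835, (cx,cy)=(0.5897,0.8076)
solve A·x = −loads:
  F[0-1] = +1488.7332 N (tension)
  F[0-2] = +82.0490 N (tension)
  F[1-2] = -1694.1606 N (compression)
  F[1-3] = +1810.6269 N (tension)
  F[2-3] = -1591.3683 N (compression)
  Rx@0 = -870.0200 N
  Ry@0 = -1263.1026 N
  Ry@2 = +2637.5926 N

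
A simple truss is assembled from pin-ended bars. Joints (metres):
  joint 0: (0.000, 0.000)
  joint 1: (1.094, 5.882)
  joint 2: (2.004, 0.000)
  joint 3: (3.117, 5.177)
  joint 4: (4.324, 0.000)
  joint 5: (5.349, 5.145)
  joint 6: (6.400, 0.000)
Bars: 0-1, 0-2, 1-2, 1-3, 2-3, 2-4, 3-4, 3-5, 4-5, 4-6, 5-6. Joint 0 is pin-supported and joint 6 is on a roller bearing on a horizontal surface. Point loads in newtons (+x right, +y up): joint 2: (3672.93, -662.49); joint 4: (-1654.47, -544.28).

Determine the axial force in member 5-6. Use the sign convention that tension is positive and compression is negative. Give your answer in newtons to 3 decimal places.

-587.049

N=7 nodes, M=11 members, R=3 reactions → 2N=14, M+R=14
member 0 (0-1): L=5.9829, (cx,cy)=(0.1829,0.9831)
member 1 (0-2): L=2.0040, (cx,cy)=(1.0000,0.0000)
member 2 (1-2): L=5.9520, (cx,cy)=(0.1529,-0.9882)
member 3 (1-3): L=2.1423, (cx,cy)=(0.9443,-0.3291)
member 4 (2-3): L=5.2953, (cx,cy)=(0.2102,0.9777)
member 5 (2-4): L=2.3200, (cx,cy)=(1.0000,0.0000)
member 6 (3-4): L=5.3158, (cx,cy)=(0.2271,-0.9739)
member 7 (3-5): L=2.2322, (cx,cy)=(0.9999,-0.0143)
member 8 (4-5): L=5.2461, (cx,cy)=(0.1954,0.9807)
member 9 (4-6): L=2.0760, (cx,cy)=(1.0000,0.0000)
member 10 (5-6): L=5.2512, (cx,cy)=(0.2001,-0.9798)
solve A·x = −loads:
  F[0-1] = -642.4301 N (compression)
  F[0-2] = +2135.9318 N (tension)
  F[1-2] = +719.3198 N (tension)
  F[1-3] = -240.8647 N (compression)
  F[2-3] = -49.4781 N (compression)
  F[2-4] = -1416.6215 N (compression)
  F[3-4] = -28.3130 N (compression)
  F[3-5] = -231.4436 N (compression)
  F[4-5] = +583.0914 N (tension)
  F[4-6] = +117.4937 N (tension)
  F[5-6] = -587.0493 N (compression)
  Rx@0 = -2018.4600 N
  Ry@0 = +631.5986 N
  Ry@6 = +575.1714 N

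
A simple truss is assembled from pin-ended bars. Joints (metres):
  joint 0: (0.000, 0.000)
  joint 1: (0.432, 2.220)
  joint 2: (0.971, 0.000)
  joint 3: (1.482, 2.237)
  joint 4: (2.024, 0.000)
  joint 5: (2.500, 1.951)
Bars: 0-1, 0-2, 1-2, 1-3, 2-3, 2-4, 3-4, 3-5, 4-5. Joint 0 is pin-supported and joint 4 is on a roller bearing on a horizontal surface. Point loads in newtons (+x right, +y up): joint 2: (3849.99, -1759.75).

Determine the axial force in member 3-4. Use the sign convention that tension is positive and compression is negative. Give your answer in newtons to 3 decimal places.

N=6 nodes, M=9 members, R=3 reactions → 2N=12, M+R=12
member 0 (0-1): L=2.2616, (cx,cy)=(0.1910,0.9816)
member 1 (0-2): L=0.9710, (cx,cy)=(1.0000,0.0000)
member 2 (1-2): L=2.2845, (cx,cy)=(0.2359,-0.9718)
member 3 (1-3): L=1.0501, (cx,cy)=(0.9999,0.0162)
member 4 (2-3): L=2.2946, (cx,cy)=(0.2227,0.9749)
member 5 (2-4): L=1.0530, (cx,cy)=(1.0000,0.0000)
member 6 (3-4): L=2.3017, (cx,cy)=(0.2355,-0.9719)
member 7 (3-5): L=1.0574, (cx,cy)=(0.9627,-0.2705)
member 8 (4-5): L=2.0082, (cx,cy)=(0.2370,0.9715)
solve A·x = −loads:
  F[0-1] = -932.6951 N (compression)
  F[0-2] = +4028.1457 N (tension)
  F[1-2] = +935.4745 N (tension)
  F[1-3] = -398.9222 N (compression)
  F[2-3] = +872.5983 N (tension)
  F[2-4] = +204.5469 N (tension)
  F[3-4] = -868.6542 N (compression)
  F[3-5] = +0.0000 N (tension)
  F[4-5] = -0.0000 N (compression)
  Rx@0 = -3849.9900 N
  Ry@0 = +915.5221 N
  Ry@4 = +844.2279 N

-868.654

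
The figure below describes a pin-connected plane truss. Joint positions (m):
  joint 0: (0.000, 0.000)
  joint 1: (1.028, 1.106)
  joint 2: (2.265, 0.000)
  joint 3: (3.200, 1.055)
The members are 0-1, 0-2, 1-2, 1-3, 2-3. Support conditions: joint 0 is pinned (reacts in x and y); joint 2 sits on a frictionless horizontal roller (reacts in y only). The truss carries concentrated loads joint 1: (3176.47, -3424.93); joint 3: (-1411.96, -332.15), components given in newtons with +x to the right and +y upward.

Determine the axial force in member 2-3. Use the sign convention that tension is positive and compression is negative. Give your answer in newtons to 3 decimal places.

N=4 nodes, M=5 members, R=3 reactions → 2N=8, M+R=8
member 0 (0-1): L=1.5100, (cx,cy)=(0.6808,0.7325)
member 1 (0-2): L=2.2650, (cx,cy)=(1.0000,0.0000)
member 2 (1-2): L=1.6593, (cx,cy)=(0.7455,-0.6665)
member 3 (1-3): L=2.1726, (cx,cy)=(0.9997,-0.0235)
member 4 (2-3): L=1.4097, (cx,cy)=(0.6633,0.7484)
solve A·x = −loads:
  F[0-1] = -1146.7672 N (compression)
  F[0-2] = +2545.2367 N (tension)
  F[1-2] = -3839.6715 N (compression)
  F[1-3] = -1095.1091 N (compression)
  F[2-3] = -478.1708 N (compression)
  Rx@0 = -1764.5100 N
  Ry@0 = +839.9647 N
  Ry@2 = +2917.1153 N

-478.171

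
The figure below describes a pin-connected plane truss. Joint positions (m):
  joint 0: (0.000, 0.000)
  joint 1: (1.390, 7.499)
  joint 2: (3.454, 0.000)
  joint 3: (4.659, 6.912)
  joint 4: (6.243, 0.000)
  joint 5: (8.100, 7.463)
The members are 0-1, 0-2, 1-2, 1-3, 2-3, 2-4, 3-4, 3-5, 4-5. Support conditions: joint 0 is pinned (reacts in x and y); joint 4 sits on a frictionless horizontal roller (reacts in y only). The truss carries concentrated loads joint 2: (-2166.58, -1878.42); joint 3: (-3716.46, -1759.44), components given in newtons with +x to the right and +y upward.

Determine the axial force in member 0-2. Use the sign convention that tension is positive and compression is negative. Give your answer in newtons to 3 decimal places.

N=6 nodes, M=9 members, R=3 reactions → 2N=12, M+R=12
member 0 (0-1): L=7.6267, (cx,cy)=(0.1823,0.9833)
member 1 (0-2): L=3.4540, (cx,cy)=(1.0000,0.0000)
member 2 (1-2): L=7.7779, (cx,cy)=(0.2654,-0.9641)
member 3 (1-3): L=3.3213, (cx,cy)=(0.9843,-0.1767)
member 4 (2-3): L=7.0163, (cx,cy)=(0.1717,0.9851)
member 5 (2-4): L=2.7890, (cx,cy)=(1.0000,0.0000)
member 6 (3-4): L=7.0912, (cx,cy)=(0.2234,-0.9747)
member 7 (3-5): L=3.4848, (cx,cy)=(0.9874,0.1581)
member 8 (4-5): L=7.6906, (cx,cy)=(0.2415,0.9704)
solve A·x = −loads:
  F[0-1] = -5492.2815 N (compression)
  F[0-2] = -4882.0520 N (compression)
  F[1-2] = +6088.4475 N (tension)
  F[1-3] = -2658.5221 N (compression)
  F[2-3] = -4051.9440 N (compression)
  F[2-4] = -403.8912 N (compression)
  F[3-4] = +1808.1214 N (tension)
  F[3-5] = -0.0000 N (tension)
  F[4-5] = +0.0000 N (tension)
  Rx@0 = +5883.0400 N
  Ry@0 = +5400.2944 N
  Ry@4 = -1762.4344 N

-4882.052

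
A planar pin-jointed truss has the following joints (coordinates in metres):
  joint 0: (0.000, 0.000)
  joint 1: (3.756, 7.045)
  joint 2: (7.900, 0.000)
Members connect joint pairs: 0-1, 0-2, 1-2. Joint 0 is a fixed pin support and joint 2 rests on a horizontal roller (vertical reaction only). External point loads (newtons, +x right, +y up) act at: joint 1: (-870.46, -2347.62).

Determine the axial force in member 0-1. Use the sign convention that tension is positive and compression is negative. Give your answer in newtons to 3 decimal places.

N=3 nodes, M=3 members, R=3 reactions → 2N=6, M+R=6
member 0 (0-1): L=7.9837, (cx,cy)=(0.4705,0.8824)
member 1 (0-2): L=7.9000, (cx,cy)=(1.0000,0.0000)
member 2 (1-2): L=8.1734, (cx,cy)=(0.5070,-0.8619)
solve A·x = −loads:
  F[0-1] = -2275.2286 N (compression)
  F[0-2] = +199.9400 N (tension)
  F[1-2] = -394.3516 N (compression)
  Rx@0 = +870.4600 N
  Ry@0 = +2007.7124 N
  Ry@2 = +339.9076 N

-2275.229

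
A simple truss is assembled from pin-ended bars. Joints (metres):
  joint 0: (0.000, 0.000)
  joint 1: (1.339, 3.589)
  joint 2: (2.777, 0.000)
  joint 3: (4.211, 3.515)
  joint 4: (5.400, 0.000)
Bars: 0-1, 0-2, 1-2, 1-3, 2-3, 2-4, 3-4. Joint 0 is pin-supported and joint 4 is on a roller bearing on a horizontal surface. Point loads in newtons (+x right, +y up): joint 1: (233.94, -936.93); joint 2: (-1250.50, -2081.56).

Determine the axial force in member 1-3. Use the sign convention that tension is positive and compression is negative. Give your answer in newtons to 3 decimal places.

N=5 nodes, M=7 members, R=3 reactions → 2N=10, M+R=10
member 0 (0-1): L=3.8306, (cx,cy)=(0.3495,0.9369)
member 1 (0-2): L=2.7770, (cx,cy)=(1.0000,0.0000)
member 2 (1-2): L=3.8664, (cx,cy)=(0.3719,-0.9283)
member 3 (1-3): L=2.8730, (cx,cy)=(0.9997,-0.0258)
member 4 (2-3): L=3.7963, (cx,cy)=(0.3777,0.9259)
member 5 (2-4): L=2.6230, (cx,cy)=(1.0000,0.0000)
member 6 (3-4): L=3.7107, (cx,cy)=(0.3204,-0.9473)
solve A·x = −loads:
  F[0-1] = -1665.2698 N (compression)
  F[0-2] = -434.4658 N (compression)
  F[1-2] = +701.3513 N (tension)
  F[1-3] = -1077.2422 N (compression)
  F[2-3] = +1544.9876 N (tension)
  F[2-4] = +493.2807 N (tension)
  F[3-4] = -1539.4395 N (compression)
  Rx@0 = +1016.5600 N
  Ry@0 = +1560.2211 N
  Ry@4 = +1458.2689 N

-1077.242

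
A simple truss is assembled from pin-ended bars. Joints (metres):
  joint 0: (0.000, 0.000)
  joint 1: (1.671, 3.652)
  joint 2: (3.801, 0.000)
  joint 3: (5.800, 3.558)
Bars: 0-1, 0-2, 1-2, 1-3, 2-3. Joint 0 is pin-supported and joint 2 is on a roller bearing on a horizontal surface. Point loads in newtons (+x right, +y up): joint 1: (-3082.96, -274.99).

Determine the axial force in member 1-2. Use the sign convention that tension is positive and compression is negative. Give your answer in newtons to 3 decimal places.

3289.155

N=4 nodes, M=5 members, R=3 reactions → 2N=8, M+R=8
member 0 (0-1): L=4.0161, (cx,cy)=(0.4161,0.9093)
member 1 (0-2): L=3.8010, (cx,cy)=(1.0000,0.0000)
member 2 (1-2): L=4.2278, (cx,cy)=(0.5038,-0.8638)
member 3 (1-3): L=4.1301, (cx,cy)=(0.9997,-0.0228)
member 4 (2-3): L=4.0811, (cx,cy)=(0.4898,0.8718)
solve A·x = −loads:
  F[0-1] = -3426.9182 N (compression)
  F[0-2] = -1657.1166 N (compression)
  F[1-2] = +3289.1554 N (tension)
  F[1-3] = -0.0000 N (compression)
  F[2-3] = +0.0000 N (tension)
  Rx@0 = +3082.9600 N
  Ry@0 = +3116.2059 N
  Ry@2 = -2841.2159 N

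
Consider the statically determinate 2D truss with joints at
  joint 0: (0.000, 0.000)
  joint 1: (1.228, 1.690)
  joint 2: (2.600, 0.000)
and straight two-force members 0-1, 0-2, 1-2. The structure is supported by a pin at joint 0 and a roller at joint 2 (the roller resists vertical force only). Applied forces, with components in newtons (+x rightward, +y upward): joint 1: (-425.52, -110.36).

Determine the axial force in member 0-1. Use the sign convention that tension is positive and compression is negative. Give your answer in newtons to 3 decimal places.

-413.882

N=3 nodes, M=3 members, R=3 reactions → 2N=6, M+R=6
member 0 (0-1): L=2.0890, (cx,cy)=(0.5878,0.8090)
member 1 (0-2): L=2.6000, (cx,cy)=(1.0000,0.0000)
member 2 (1-2): L=2.1768, (cx,cy)=(0.6303,-0.7764)
solve A·x = −loads:
  F[0-1] = -413.8820 N (compression)
  F[0-2] = -182.2277 N (compression)
  F[1-2] = +289.1212 N (tension)
  Rx@0 = +425.5200 N
  Ry@0 = +334.8241 N
  Ry@2 = -224.4641 N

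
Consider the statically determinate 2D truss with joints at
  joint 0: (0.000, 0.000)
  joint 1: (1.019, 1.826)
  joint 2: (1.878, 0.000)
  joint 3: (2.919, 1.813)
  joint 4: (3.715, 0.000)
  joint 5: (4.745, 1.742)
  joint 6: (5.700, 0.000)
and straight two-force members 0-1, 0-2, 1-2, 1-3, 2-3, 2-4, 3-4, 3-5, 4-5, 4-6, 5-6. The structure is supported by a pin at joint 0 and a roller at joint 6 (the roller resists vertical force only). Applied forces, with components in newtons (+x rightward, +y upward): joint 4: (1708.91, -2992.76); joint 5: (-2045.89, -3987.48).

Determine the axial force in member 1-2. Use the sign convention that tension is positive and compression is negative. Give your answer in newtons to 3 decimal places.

2599.292

N=7 nodes, M=11 members, R=3 reactions → 2N=14, M+R=14
member 0 (0-1): L=2.0911, (cx,cy)=(0.4873,0.8732)
member 1 (0-2): L=1.8780, (cx,cy)=(1.0000,0.0000)
member 2 (1-2): L=2.0180, (cx,cy)=(0.4257,-0.9049)
member 3 (1-3): L=1.9000, (cx,cy)=(1.0000,-0.0068)
member 4 (2-3): L=2.0906, (cx,cy)=(0.4979,0.8672)
member 5 (2-4): L=1.8370, (cx,cy)=(1.0000,0.0000)
member 6 (3-4): L=1.9800, (cx,cy)=(0.4020,-0.9156)
member 7 (3-5): L=1.8274, (cx,cy)=(0.9992,-0.0389)
member 8 (4-5): L=2.0237, (cx,cy)=(0.5090,0.8608)
member 9 (4-6): L=1.9850, (cx,cy)=(1.0000,0.0000)
member 10 (5-6): L=1.9866, (cx,cy)=(0.4807,-0.8769)
solve A·x = −loads:
  F[0-1] = -2674.6033 N (compression)
  F[0-2] = +966.3724 N (tension)
  F[1-2] = +2599.2923 N (tension)
  F[1-3] = -2409.8696 N (compression)
  F[2-3] = -2712.1821 N (compression)
  F[2-4] = +3423.3393 N (tension)
  F[3-4] = +2757.4974 N (tension)
  F[3-5] = -4872.5420 N (compression)
  F[4-5] = +543.5700 N (tension)
  F[4-6] = +2546.3162 N (tension)
  F[5-6] = -5296.8772 N (compression)
  Rx@0 = +336.9800 N
  Ry@0 = +2335.5460 N
  Ry@6 = +4644.6940 N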